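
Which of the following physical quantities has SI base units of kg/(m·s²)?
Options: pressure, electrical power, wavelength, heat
Checking the SI base units of each option:
  pressure (P = F/A): kg/(m·s²)  ✓ matches
  electrical power (P = IV): kg·m²/s³  ✗
  wavelength (λ = v/f): m  ✗
  heat (Q = mcΔT): kg·m²/s²  ✗

Only pressure has units kg/(m·s²).

Answer: pressure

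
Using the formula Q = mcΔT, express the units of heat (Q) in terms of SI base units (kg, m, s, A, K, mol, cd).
Units of each symbol in Q = mcΔT:
  m (mass): kg
  c (specific heat capacity, in J/(kg·K)): m²/(s²·K)
  ΔT (temperature change): K

Multiplying the contributions: [kg] · [m²/(s²·K)] · [K]
Adding exponents of each base unit: kg: 1, m: 2, s: -2
SI base units of heat: kg·m²/s²

Answer: kg·m²/s²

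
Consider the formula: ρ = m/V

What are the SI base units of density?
Units of each symbol in ρ = m/V:
  m (mass): kg
  V (volume): m³  → in the denominator, contributes 1/m³

Multiplying the contributions: [kg] · [1/m³]
Adding exponents of each base unit: kg: 1, m: -3
SI base units of density: kg/m³

Answer: kg/m³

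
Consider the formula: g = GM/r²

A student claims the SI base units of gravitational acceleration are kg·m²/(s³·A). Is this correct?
Units of each symbol in g = GM/r²:
  G (gravitational constant): m³/(kg·s²)
  M (mass): kg
  r (distance): m  → to the power 2 in the denominator, contributes 1/m²

Multiplying the contributions: [m³/(kg·s²)] · [kg] · [1/m²]
Adding exponents of each base unit: m: 1, s: -2
SI base units of gravitational acceleration: m/s²

The claimed units kg·m²/(s³·A) (exponents kg: 1, m: 2, s: -3, A: -1) do not match the derived units m/s² (exponents m: 1, s: -2), so the claim is incorrect.

Answer: No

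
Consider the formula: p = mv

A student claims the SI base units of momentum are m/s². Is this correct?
Units of each symbol in p = mv:
  m (mass): kg
  v (velocity): m/s

Multiplying the contributions: [kg] · [m/s]
Adding exponents of each base unit: kg: 1, m: 1, s: -1
SI base units of momentum: kg·m/s

The claimed units m/s² (exponents m: 1, s: -2) do not match the derived units kg·m/s (exponents kg: 1, m: 1, s: -1), so the claim is incorrect.

Answer: No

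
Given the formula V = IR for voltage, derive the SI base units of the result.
Units of each symbol in V = IR:
  I (current): A
  R (resistance, in ohms): kg·m²/(s³·A²)

Multiplying the contributions: [A] · [kg·m²/(s³·A²)]
Adding exponents of each base unit: kg: 1, m: 2, s: -3, A: -1
SI base units of voltage: kg·m²/(s³·A)

Answer: kg·m²/(s³·A)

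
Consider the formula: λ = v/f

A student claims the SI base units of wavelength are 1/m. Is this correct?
Units of each symbol in λ = v/f:
  v (wave speed): m/s
  f (frequency): 1/s  → in the denominator, contributes s

Multiplying the contributions: [m/s] · [s]
Adding exponents of each base unit: m: 1
SI base units of wavelength: m

The claimed units 1/m (exponents m: -1) do not match the derived units m (exponents m: 1), so the claim is incorrect.

Answer: No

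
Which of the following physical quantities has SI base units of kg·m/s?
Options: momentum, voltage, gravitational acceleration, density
Checking the SI base units of each option:
  momentum (p = mv): kg·m/s  ✓ matches
  voltage (V = IR): kg·m²/(s³·A)  ✗
  gravitational acceleration (g = GM/r²): m/s²  ✗
  density (ρ = m/V): kg/m³  ✗

Only momentum has units kg·m/s.

Answer: momentum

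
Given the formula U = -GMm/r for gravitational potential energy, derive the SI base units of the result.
Units of each symbol in U = -GMm/r:
  G (gravitational constant): m³/(kg·s²)
  M (mass): kg
  m (mass): kg
  r (distance): m  → in the denominator, contributes 1/m
  The minus sign does not affect the units.

Multiplying the contributions: [m³/(kg·s²)] · [kg] · [kg] · [1/m]
Adding exponents of each base unit: kg: 1, m: 2, s: -2
SI base units of gravitational potential energy: kg·m²/s²

Answer: kg·m²/s²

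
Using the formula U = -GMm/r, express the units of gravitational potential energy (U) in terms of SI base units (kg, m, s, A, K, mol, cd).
Units of each symbol in U = -GMm/r:
  G (gravitational constant): m³/(kg·s²)
  M (mass): kg
  m (mass): kg
  r (distance): m  → in the denominator, contributes 1/m
  The minus sign does not affect the units.

Multiplying the contributions: [m³/(kg·s²)] · [kg] · [kg] · [1/m]
Adding exponents of each base unit: kg: 1, m: 2, s: -2
SI base units of gravitational potential energy: kg·m²/s²

Answer: kg·m²/s²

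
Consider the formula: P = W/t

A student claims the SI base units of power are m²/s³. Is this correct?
Units of each symbol in P = W/t:
  W (work): kg·m²/s²
  t (time): s  → in the denominator, contributes 1/s

Multiplying the contributions: [kg·m²/s²] · [1/s]
Adding exponents of each base unit: kg: 1, m: 2, s: -3
SI base units of power: kg·m²/s³

The claimed units m²/s³ (exponents m: 2, s: -3) do not match the derived units kg·m²/s³ (exponents kg: 1, m: 2, s: -3), so the claim is incorrect.

Answer: No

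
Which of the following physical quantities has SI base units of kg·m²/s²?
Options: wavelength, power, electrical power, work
Checking the SI base units of each option:
  wavelength (λ = v/f): m  ✗
  power (P = W/t): kg·m²/s³  ✗
  electrical power (P = IV): kg·m²/s³  ✗
  work (W = Fd): kg·m²/s²  ✓ matches

Only work has units kg·m²/s².

Answer: work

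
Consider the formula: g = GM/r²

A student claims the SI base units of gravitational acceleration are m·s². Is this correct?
Units of each symbol in g = GM/r²:
  G (gravitational constant): m³/(kg·s²)
  M (mass): kg
  r (distance): m  → to the power 2 in the denominator, contributes 1/m²

Multiplying the contributions: [m³/(kg·s²)] · [kg] · [1/m²]
Adding exponents of each base unit: m: 1, s: -2
SI base units of gravitational acceleration: m/s²

The claimed units m·s² (exponents m: 1, s: 2) do not match the derived units m/s² (exponents m: 1, s: -2), so the claim is incorrect.

Answer: No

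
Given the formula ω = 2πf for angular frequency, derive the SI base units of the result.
Units of each symbol in ω = 2πf:
  f (frequency): 1/s
  The factor 2π is dimensionless.

Multiplying the contributions: [1/s]
Adding exponents of each base unit: s: -1
SI base units of angular frequency: 1/s

Answer: 1/s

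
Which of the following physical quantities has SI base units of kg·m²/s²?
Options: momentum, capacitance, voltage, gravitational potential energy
Checking the SI base units of each option:
  momentum (p = mv): kg·m/s  ✗
  capacitance (C = Q/V): s⁴·A²/(kg·m²)  ✗
  voltage (V = IR): kg·m²/(s³·A)  ✗
  gravitational potential energy (U = -GMm/r): kg·m²/s²  ✓ matches

Only gravitational potential energy has units kg·m²/s².

Answer: gravitational potential energy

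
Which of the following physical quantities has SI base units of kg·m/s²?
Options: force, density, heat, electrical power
Checking the SI base units of each option:
  force (F = ma): kg·m/s²  ✓ matches
  density (ρ = m/V): kg/m³  ✗
  heat (Q = mcΔT): kg·m²/s²  ✗
  electrical power (P = IV): kg·m²/s³  ✗

Only force has units kg·m/s².

Answer: force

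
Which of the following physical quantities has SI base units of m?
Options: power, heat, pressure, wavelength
Checking the SI base units of each option:
  power (P = W/t): kg·m²/s³  ✗
  heat (Q = mcΔT): kg·m²/s²  ✗
  pressure (P = F/A): kg/(m·s²)  ✗
  wavelength (λ = v/f): m  ✓ matches

Only wavelength has units m.

Answer: wavelength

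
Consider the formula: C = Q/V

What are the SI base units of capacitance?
Units of each symbol in C = Q/V:
  Q (charge, in coulombs): s·A
  V (voltage, in volts): kg·m²/(s³·A)  → in the denominator, contributes s³·A/(kg·m²)

Multiplying the contributions: [s·A] · [s³·A/(kg·m²)]
Adding exponents of each base unit: kg: -1, m: -2, s: 4, A: 2
SI base units of capacitance: s⁴·A²/(kg·m²)

Answer: s⁴·A²/(kg·m²)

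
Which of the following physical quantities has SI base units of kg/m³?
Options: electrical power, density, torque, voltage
Checking the SI base units of each option:
  electrical power (P = IV): kg·m²/s³  ✗
  density (ρ = m/V): kg/m³  ✓ matches
  torque (τ = Fr): kg·m²/s²  ✗
  voltage (V = IR): kg·m²/(s³·A)  ✗

Only density has units kg/m³.

Answer: density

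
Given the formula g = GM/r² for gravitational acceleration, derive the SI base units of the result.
Units of each symbol in g = GM/r²:
  G (gravitational constant): m³/(kg·s²)
  M (mass): kg
  r (distance): m  → to the power 2 in the denominator, contributes 1/m²

Multiplying the contributions: [m³/(kg·s²)] · [kg] · [1/m²]
Adding exponents of each base unit: m: 1, s: -2
SI base units of gravitational acceleration: m/s²

Answer: m/s²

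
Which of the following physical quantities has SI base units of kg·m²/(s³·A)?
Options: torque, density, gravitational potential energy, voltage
Checking the SI base units of each option:
  torque (τ = Fr): kg·m²/s²  ✗
  density (ρ = m/V): kg/m³  ✗
  gravitational potential energy (U = -GMm/r): kg·m²/s²  ✗
  voltage (V = IR): kg·m²/(s³·A)  ✓ matches

Only voltage has units kg·m²/(s³·A).

Answer: voltage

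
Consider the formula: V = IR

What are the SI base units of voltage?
Units of each symbol in V = IR:
  I (current): A
  R (resistance, in ohms): kg·m²/(s³·A²)

Multiplying the contributions: [A] · [kg·m²/(s³·A²)]
Adding exponents of each base unit: kg: 1, m: 2, s: -3, A: -1
SI base units of voltage: kg·m²/(s³·A)

Answer: kg·m²/(s³·A)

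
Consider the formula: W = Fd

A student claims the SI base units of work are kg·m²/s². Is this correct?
Units of each symbol in W = Fd:
  F (force): kg·m/s²
  d (displacement): m

Multiplying the contributions: [kg·m/s²] · [m]
Adding exponents of each base unit: kg: 1, m: 2, s: -2
SI base units of work: kg·m²/s²

The claimed units kg·m²/s² match the derived units, so the claim is correct.

Answer: Yes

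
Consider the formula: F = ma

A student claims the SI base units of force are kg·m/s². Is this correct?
Units of each symbol in F = ma:
  m (mass): kg
  a (acceleration): m/s²

Multiplying the contributions: [kg] · [m/s²]
Adding exponents of each base unit: kg: 1, m: 1, s: -2
SI base units of force: kg·m/s²

The claimed units kg·m/s² match the derived units, so the claim is correct.

Answer: Yes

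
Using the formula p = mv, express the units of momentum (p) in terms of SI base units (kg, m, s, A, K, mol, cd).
Units of each symbol in p = mv:
  m (mass): kg
  v (velocity): m/s

Multiplying the contributions: [kg] · [m/s]
Adding exponents of each base unit: kg: 1, m: 1, s: -1
SI base units of momentum: kg·m/s

Answer: kg·m/s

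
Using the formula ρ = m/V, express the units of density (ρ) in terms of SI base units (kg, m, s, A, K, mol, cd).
Units of each symbol in ρ = m/V:
  m (mass): kg
  V (volume): m³  → in the denominator, contributes 1/m³

Multiplying the contributions: [kg] · [1/m³]
Adding exponents of each base unit: kg: 1, m: -3
SI base units of density: kg/m³

Answer: kg/m³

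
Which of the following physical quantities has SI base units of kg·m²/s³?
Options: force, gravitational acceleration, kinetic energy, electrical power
Checking the SI base units of each option:
  force (F = ma): kg·m/s²  ✗
  gravitational acceleration (g = GM/r²): m/s²  ✗
  kinetic energy (E = ½mv²): kg·m²/s²  ✗
  electrical power (P = IV): kg·m²/s³  ✓ matches

Only electrical power has units kg·m²/s³.

Answer: electrical power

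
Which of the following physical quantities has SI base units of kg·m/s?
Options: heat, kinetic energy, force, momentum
Checking the SI base units of each option:
  heat (Q = mcΔT): kg·m²/s²  ✗
  kinetic energy (E = ½mv²): kg·m²/s²  ✗
  force (F = ma): kg·m/s²  ✗
  momentum (p = mv): kg·m/s  ✓ matches

Only momentum has units kg·m/s.

Answer: momentum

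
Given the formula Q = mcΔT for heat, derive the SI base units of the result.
Units of each symbol in Q = mcΔT:
  m (mass): kg
  c (specific heat capacity, in J/(kg·K)): m²/(s²·K)
  ΔT (temperature change): K

Multiplying the contributions: [kg] · [m²/(s²·K)] · [K]
Adding exponents of each base unit: kg: 1, m: 2, s: -2
SI base units of heat: kg·m²/s²

Answer: kg·m²/s²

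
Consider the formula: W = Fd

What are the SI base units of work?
Units of each symbol in W = Fd:
  F (force): kg·m/s²
  d (displacement): m

Multiplying the contributions: [kg·m/s²] · [m]
Adding exponents of each base unit: kg: 1, m: 2, s: -2
SI base units of work: kg·m²/s²

Answer: kg·m²/s²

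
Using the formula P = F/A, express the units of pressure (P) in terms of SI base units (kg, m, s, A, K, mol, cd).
Units of each symbol in P = F/A:
  F (force): kg·m/s²
  A (area): m²  → in the denominator, contributes 1/m²

Multiplying the contributions: [kg·m/s²] · [1/m²]
Adding exponents of each base unit: kg: 1, m: -1, s: -2
SI base units of pressure: kg/(m·s²)

Answer: kg/(m·s²)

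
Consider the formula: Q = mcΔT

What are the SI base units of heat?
Units of each symbol in Q = mcΔT:
  m (mass): kg
  c (specific heat capacity, in J/(kg·K)): m²/(s²·K)
  ΔT (temperature change): K

Multiplying the contributions: [kg] · [m²/(s²·K)] · [K]
Adding exponents of each base unit: kg: 1, m: 2, s: -2
SI base units of heat: kg·m²/s²

Answer: kg·m²/s²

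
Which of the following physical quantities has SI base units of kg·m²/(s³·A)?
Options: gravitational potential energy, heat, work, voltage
Checking the SI base units of each option:
  gravitational potential energy (U = -GMm/r): kg·m²/s²  ✗
  heat (Q = mcΔT): kg·m²/s²  ✗
  work (W = Fd): kg·m²/s²  ✗
  voltage (V = IR): kg·m²/(s³·A)  ✓ matches

Only voltage has units kg·m²/(s³·A).

Answer: voltage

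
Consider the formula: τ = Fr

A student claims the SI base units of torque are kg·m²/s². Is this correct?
Units of each symbol in τ = Fr:
  F (force): kg·m/s²
  r (lever arm): m

Multiplying the contributions: [kg·m/s²] · [m]
Adding exponents of each base unit: kg: 1, m: 2, s: -2
SI base units of torque: kg·m²/s²

The claimed units kg·m²/s² match the derived units, so the claim is correct.

Answer: Yes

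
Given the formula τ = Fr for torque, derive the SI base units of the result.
Units of each symbol in τ = Fr:
  F (force): kg·m/s²
  r (lever arm): m

Multiplying the contributions: [kg·m/s²] · [m]
Adding exponents of each base unit: kg: 1, m: 2, s: -2
SI base units of torque: kg·m²/s²

Answer: kg·m²/s²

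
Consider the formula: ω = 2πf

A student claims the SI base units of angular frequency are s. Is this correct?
Units of each symbol in ω = 2πf:
  f (frequency): 1/s
  The factor 2π is dimensionless.

Multiplying the contributions: [1/s]
Adding exponents of each base unit: s: -1
SI base units of angular frequency: 1/s

The claimed units s (exponents s: 1) do not match the derived units 1/s (exponents s: -1), so the claim is incorrect.

Answer: No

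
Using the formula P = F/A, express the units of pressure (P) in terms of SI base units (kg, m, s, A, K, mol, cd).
Units of each symbol in P = F/A:
  F (force): kg·m/s²
  A (area): m²  → in the denominator, contributes 1/m²

Multiplying the contributions: [kg·m/s²] · [1/m²]
Adding exponents of each base unit: kg: 1, m: -1, s: -2
SI base units of pressure: kg/(m·s²)

Answer: kg/(m·s²)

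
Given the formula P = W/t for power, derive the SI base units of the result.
Units of each symbol in P = W/t:
  W (work): kg·m²/s²
  t (time): s  → in the denominator, contributes 1/s

Multiplying the contributions: [kg·m²/s²] · [1/s]
Adding exponents of each base unit: kg: 1, m: 2, s: -3
SI base units of power: kg·m²/s³

Answer: kg·m²/s³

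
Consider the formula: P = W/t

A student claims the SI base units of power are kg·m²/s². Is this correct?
Units of each symbol in P = W/t:
  W (work): kg·m²/s²
  t (time): s  → in the denominator, contributes 1/s

Multiplying the contributions: [kg·m²/s²] · [1/s]
Adding exponents of each base unit: kg: 1, m: 2, s: -3
SI base units of power: kg·m²/s³

The claimed units kg·m²/s² (exponents kg: 1, m: 2, s: -2) do not match the derived units kg·m²/s³ (exponents kg: 1, m: 2, s: -3), so the claim is incorrect.

Answer: No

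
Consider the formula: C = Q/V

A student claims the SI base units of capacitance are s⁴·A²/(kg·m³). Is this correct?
Units of each symbol in C = Q/V:
  Q (charge, in coulombs): s·A
  V (voltage, in volts): kg·m²/(s³·A)  → in the denominator, contributes s³·A/(kg·m²)

Multiplying the contributions: [s·A] · [s³·A/(kg·m²)]
Adding exponents of each base unit: kg: -1, m: -2, s: 4, A: 2
SI base units of capacitance: s⁴·A²/(kg·m²)

The claimed units s⁴·A²/(kg·m³) (exponents kg: -1, m: -3, s: 4, A: 2) do not match the derived units s⁴·A²/(kg·m²) (exponents kg: -1, m: -2, s: 4, A: 2), so the claim is incorrect.

Answer: No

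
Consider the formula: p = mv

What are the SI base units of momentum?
Units of each symbol in p = mv:
  m (mass): kg
  v (velocity): m/s

Multiplying the contributions: [kg] · [m/s]
Adding exponents of each base unit: kg: 1, m: 1, s: -1
SI base units of momentum: kg·m/s

Answer: kg·m/s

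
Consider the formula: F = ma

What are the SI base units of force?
Units of each symbol in F = ma:
  m (mass): kg
  a (acceleration): m/s²

Multiplying the contributions: [kg] · [m/s²]
Adding exponents of each base unit: kg: 1, m: 1, s: -2
SI base units of force: kg·m/s²

Answer: kg·m/s²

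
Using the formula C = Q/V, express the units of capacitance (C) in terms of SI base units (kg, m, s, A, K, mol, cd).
Units of each symbol in C = Q/V:
  Q (charge, in coulombs): s·A
  V (voltage, in volts): kg·m²/(s³·A)  → in the denominator, contributes s³·A/(kg·m²)

Multiplying the contributions: [s·A] · [s³·A/(kg·m²)]
Adding exponents of each base unit: kg: -1, m: -2, s: 4, A: 2
SI base units of capacitance: s⁴·A²/(kg·m²)

Answer: s⁴·A²/(kg·m²)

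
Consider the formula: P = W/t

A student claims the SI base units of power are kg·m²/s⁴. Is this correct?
Units of each symbol in P = W/t:
  W (work): kg·m²/s²
  t (time): s  → in the denominator, contributes 1/s

Multiplying the contributions: [kg·m²/s²] · [1/s]
Adding exponents of each base unit: kg: 1, m: 2, s: -3
SI base units of power: kg·m²/s³

The claimed units kg·m²/s⁴ (exponents kg: 1, m: 2, s: -4) do not match the derived units kg·m²/s³ (exponents kg: 1, m: 2, s: -3), so the claim is incorrect.

Answer: No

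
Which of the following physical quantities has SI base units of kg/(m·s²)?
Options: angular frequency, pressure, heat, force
Checking the SI base units of each option:
  angular frequency (ω = 2πf): 1/s  ✗
  pressure (P = F/A): kg/(m·s²)  ✓ matches
  heat (Q = mcΔT): kg·m²/s²  ✗
  force (F = ma): kg·m/s²  ✗

Only pressure has units kg/(m·s²).

Answer: pressure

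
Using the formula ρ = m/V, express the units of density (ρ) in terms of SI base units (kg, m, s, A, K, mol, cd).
Units of each symbol in ρ = m/V:
  m (mass): kg
  V (volume): m³  → in the denominator, contributes 1/m³

Multiplying the contributions: [kg] · [1/m³]
Adding exponents of each base unit: kg: 1, m: -3
SI base units of density: kg/m³

Answer: kg/m³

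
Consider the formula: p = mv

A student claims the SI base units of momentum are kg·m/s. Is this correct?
Units of each symbol in p = mv:
  m (mass): kg
  v (velocity): m/s

Multiplying the contributions: [kg] · [m/s]
Adding exponents of each base unit: kg: 1, m: 1, s: -1
SI base units of momentum: kg·m/s

The claimed units kg·m/s match the derived units, so the claim is correct.

Answer: Yes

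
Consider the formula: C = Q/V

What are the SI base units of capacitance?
Units of each symbol in C = Q/V:
  Q (charge, in coulombs): s·A
  V (voltage, in volts): kg·m²/(s³·A)  → in the denominator, contributes s³·A/(kg·m²)

Multiplying the contributions: [s·A] · [s³·A/(kg·m²)]
Adding exponents of each base unit: kg: -1, m: -2, s: 4, A: 2
SI base units of capacitance: s⁴·A²/(kg·m²)

Answer: s⁴·A²/(kg·m²)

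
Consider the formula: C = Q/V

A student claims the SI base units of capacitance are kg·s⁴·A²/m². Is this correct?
Units of each symbol in C = Q/V:
  Q (charge, in coulombs): s·A
  V (voltage, in volts): kg·m²/(s³·A)  → in the denominator, contributes s³·A/(kg·m²)

Multiplying the contributions: [s·A] · [s³·A/(kg·m²)]
Adding exponents of each base unit: kg: -1, m: -2, s: 4, A: 2
SI base units of capacitance: s⁴·A²/(kg·m²)

The claimed units kg·s⁴·A²/m² (exponents kg: 1, m: -2, s: 4, A: 2) do not match the derived units s⁴·A²/(kg·m²) (exponents kg: -1, m: -2, s: 4, A: 2), so the claim is incorrect.

Answer: No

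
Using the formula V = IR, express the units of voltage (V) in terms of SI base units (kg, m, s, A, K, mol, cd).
Units of each symbol in V = IR:
  I (current): A
  R (resistance, in ohms): kg·m²/(s³·A²)

Multiplying the contributions: [A] · [kg·m²/(s³·A²)]
Adding exponents of each base unit: kg: 1, m: 2, s: -3, A: -1
SI base units of voltage: kg·m²/(s³·A)

Answer: kg·m²/(s³·A)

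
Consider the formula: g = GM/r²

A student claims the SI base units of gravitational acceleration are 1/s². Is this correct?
Units of each symbol in g = GM/r²:
  G (gravitational constant): m³/(kg·s²)
  M (mass): kg
  r (distance): m  → to the power 2 in the denominator, contributes 1/m²

Multiplying the contributions: [m³/(kg·s²)] · [kg] · [1/m²]
Adding exponents of each base unit: m: 1, s: -2
SI base units of gravitational acceleration: m/s²

The claimed units 1/s² (exponents s: -2) do not match the derived units m/s² (exponents m: 1, s: -2), so the claim is incorrect.

Answer: No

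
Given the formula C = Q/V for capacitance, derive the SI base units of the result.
Units of each symbol in C = Q/V:
  Q (charge, in coulombs): s·A
  V (voltage, in volts): kg·m²/(s³·A)  → in the denominator, contributes s³·A/(kg·m²)

Multiplying the contributions: [s·A] · [s³·A/(kg·m²)]
Adding exponents of each base unit: kg: -1, m: -2, s: 4, A: 2
SI base units of capacitance: s⁴·A²/(kg·m²)

Answer: s⁴·A²/(kg·m²)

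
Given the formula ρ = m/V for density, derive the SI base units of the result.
Units of each symbol in ρ = m/V:
  m (mass): kg
  V (volume): m³  → in the denominator, contributes 1/m³

Multiplying the contributions: [kg] · [1/m³]
Adding exponents of each base unit: kg: 1, m: -3
SI base units of density: kg/m³

Answer: kg/m³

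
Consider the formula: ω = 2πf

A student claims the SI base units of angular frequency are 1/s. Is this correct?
Units of each symbol in ω = 2πf:
  f (frequency): 1/s
  The factor 2π is dimensionless.

Multiplying the contributions: [1/s]
Adding exponents of each base unit: s: -1
SI base units of angular frequency: 1/s

The claimed units 1/s match the derived units, so the claim is correct.

Answer: Yes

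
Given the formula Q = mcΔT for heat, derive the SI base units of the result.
Units of each symbol in Q = mcΔT:
  m (mass): kg
  c (specific heat capacity, in J/(kg·K)): m²/(s²·K)
  ΔT (temperature change): K

Multiplying the contributions: [kg] · [m²/(s²·K)] · [K]
Adding exponents of each base unit: kg: 1, m: 2, s: -2
SI base units of heat: kg·m²/s²

Answer: kg·m²/s²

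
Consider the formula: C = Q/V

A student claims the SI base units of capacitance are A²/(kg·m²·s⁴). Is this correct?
Units of each symbol in C = Q/V:
  Q (charge, in coulombs): s·A
  V (voltage, in volts): kg·m²/(s³·A)  → in the denominator, contributes s³·A/(kg·m²)

Multiplying the contributions: [s·A] · [s³·A/(kg·m²)]
Adding exponents of each base unit: kg: -1, m: -2, s: 4, A: 2
SI base units of capacitance: s⁴·A²/(kg·m²)

The claimed units A²/(kg·m²·s⁴) (exponents kg: -1, m: -2, s: -4, A: 2) do not match the derived units s⁴·A²/(kg·m²) (exponents kg: -1, m: -2, s: 4, A: 2), so the claim is incorrect.

Answer: No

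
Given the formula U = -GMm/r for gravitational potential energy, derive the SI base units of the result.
Units of each symbol in U = -GMm/r:
  G (gravitational constant): m³/(kg·s²)
  M (mass): kg
  m (mass): kg
  r (distance): m  → in the denominator, contributes 1/m
  The minus sign does not affect the units.

Multiplying the contributions: [m³/(kg·s²)] · [kg] · [kg] · [1/m]
Adding exponents of each base unit: kg: 1, m: 2, s: -2
SI base units of gravitational potential energy: kg·m²/s²

Answer: kg·m²/s²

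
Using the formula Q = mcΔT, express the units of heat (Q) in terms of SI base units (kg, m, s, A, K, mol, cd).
Units of each symbol in Q = mcΔT:
  m (mass): kg
  c (specific heat capacity, in J/(kg·K)): m²/(s²·K)
  ΔT (temperature change): K

Multiplying the contributions: [kg] · [m²/(s²·K)] · [K]
Adding exponents of each base unit: kg: 1, m: 2, s: -2
SI base units of heat: kg·m²/s²

Answer: kg·m²/s²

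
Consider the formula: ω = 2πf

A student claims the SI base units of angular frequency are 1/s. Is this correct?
Units of each symbol in ω = 2πf:
  f (frequency): 1/s
  The factor 2π is dimensionless.

Multiplying the contributions: [1/s]
Adding exponents of each base unit: s: -1
SI base units of angular frequency: 1/s

The claimed units 1/s match the derived units, so the claim is correct.

Answer: Yes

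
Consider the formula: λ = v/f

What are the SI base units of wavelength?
Units of each symbol in λ = v/f:
  v (wave speed): m/s
  f (frequency): 1/s  → in the denominator, contributes s

Multiplying the contributions: [m/s] · [s]
Adding exponents of each base unit: m: 1
SI base units of wavelength: m

Answer: m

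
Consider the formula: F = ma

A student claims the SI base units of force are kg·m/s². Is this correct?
Units of each symbol in F = ma:
  m (mass): kg
  a (acceleration): m/s²

Multiplying the contributions: [kg] · [m/s²]
Adding exponents of each base unit: kg: 1, m: 1, s: -2
SI base units of force: kg·m/s²

The claimed units kg·m/s² match the derived units, so the claim is correct.

Answer: Yes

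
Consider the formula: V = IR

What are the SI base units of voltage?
Units of each symbol in V = IR:
  I (current): A
  R (resistance, in ohms): kg·m²/(s³·A²)

Multiplying the contributions: [A] · [kg·m²/(s³·A²)]
Adding exponents of each base unit: kg: 1, m: 2, s: -3, A: -1
SI base units of voltage: kg·m²/(s³·A)

Answer: kg·m²/(s³·A)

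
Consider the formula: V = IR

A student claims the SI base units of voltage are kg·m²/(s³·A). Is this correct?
Units of each symbol in V = IR:
  I (current): A
  R (resistance, in ohms): kg·m²/(s³·A²)

Multiplying the contributions: [A] · [kg·m²/(s³·A²)]
Adding exponents of each base unit: kg: 1, m: 2, s: -3, A: -1
SI base units of voltage: kg·m²/(s³·A)

The claimed units kg·m²/(s³·A) match the derived units, so the claim is correct.

Answer: Yes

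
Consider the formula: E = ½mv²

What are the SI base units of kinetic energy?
Units of each symbol in E = ½mv²:
  m (mass): kg
  v (speed): m/s  → to the power 2, contributes m²/s²
  The factor ½ is dimensionless.

Multiplying the contributions: [kg] · [m²/s²]
Adding exponents of each base unit: kg: 1, m: 2, s: -2
SI base units of kinetic energy: kg·m²/s²

Answer: kg·m²/s²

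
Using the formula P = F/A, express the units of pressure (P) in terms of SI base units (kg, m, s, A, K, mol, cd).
Units of each symbol in P = F/A:
  F (force): kg·m/s²
  A (area): m²  → in the denominator, contributes 1/m²

Multiplying the contributions: [kg·m/s²] · [1/m²]
Adding exponents of each base unit: kg: 1, m: -1, s: -2
SI base units of pressure: kg/(m·s²)

Answer: kg/(m·s²)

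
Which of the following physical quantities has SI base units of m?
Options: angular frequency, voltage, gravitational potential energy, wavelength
Checking the SI base units of each option:
  angular frequency (ω = 2πf): 1/s  ✗
  voltage (V = IR): kg·m²/(s³·A)  ✗
  gravitational potential energy (U = -GMm/r): kg·m²/s²  ✗
  wavelength (λ = v/f): m  ✓ matches

Only wavelength has units m.

Answer: wavelength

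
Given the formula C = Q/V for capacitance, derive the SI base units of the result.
Units of each symbol in C = Q/V:
  Q (charge, in coulombs): s·A
  V (voltage, in volts): kg·m²/(s³·A)  → in the denominator, contributes s³·A/(kg·m²)

Multiplying the contributions: [s·A] · [s³·A/(kg·m²)]
Adding exponents of each base unit: kg: -1, m: -2, s: 4, A: 2
SI base units of capacitance: s⁴·A²/(kg·m²)

Answer: s⁴·A²/(kg·m²)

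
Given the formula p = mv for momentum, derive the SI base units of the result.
Units of each symbol in p = mv:
  m (mass): kg
  v (velocity): m/s

Multiplying the contributions: [kg] · [m/s]
Adding exponents of each base unit: kg: 1, m: 1, s: -1
SI base units of momentum: kg·m/s

Answer: kg·m/s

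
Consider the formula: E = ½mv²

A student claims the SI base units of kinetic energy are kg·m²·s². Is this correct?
Units of each symbol in E = ½mv²:
  m (mass): kg
  v (speed): m/s  → to the power 2, contributes m²/s²
  The factor ½ is dimensionless.

Multiplying the contributions: [kg] · [m²/s²]
Adding exponents of each base unit: kg: 1, m: 2, s: -2
SI base units of kinetic energy: kg·m²/s²

The claimed units kg·m²·s² (exponents kg: 1, m: 2, s: 2) do not match the derived units kg·m²/s² (exponents kg: 1, m: 2, s: -2), so the claim is incorrect.

Answer: No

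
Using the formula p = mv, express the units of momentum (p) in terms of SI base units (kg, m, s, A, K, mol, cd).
Units of each symbol in p = mv:
  m (mass): kg
  v (velocity): m/s

Multiplying the contributions: [kg] · [m/s]
Adding exponents of each base unit: kg: 1, m: 1, s: -1
SI base units of momentum: kg·m/s

Answer: kg·m/s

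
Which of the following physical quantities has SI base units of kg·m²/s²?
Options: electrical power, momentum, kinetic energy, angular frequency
Checking the SI base units of each option:
  electrical power (P = IV): kg·m²/s³  ✗
  momentum (p = mv): kg·m/s  ✗
  kinetic energy (E = ½mv²): kg·m²/s²  ✓ matches
  angular frequency (ω = 2πf): 1/s  ✗

Only kinetic energy has units kg·m²/s².

Answer: kinetic energy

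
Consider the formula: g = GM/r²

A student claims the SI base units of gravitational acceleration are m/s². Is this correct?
Units of each symbol in g = GM/r²:
  G (gravitational constant): m³/(kg·s²)
  M (mass): kg
  r (distance): m  → to the power 2 in the denominator, contributes 1/m²

Multiplying the contributions: [m³/(kg·s²)] · [kg] · [1/m²]
Adding exponents of each base unit: m: 1, s: -2
SI base units of gravitational acceleration: m/s²

The claimed units m/s² match the derived units, so the claim is correct.

Answer: Yes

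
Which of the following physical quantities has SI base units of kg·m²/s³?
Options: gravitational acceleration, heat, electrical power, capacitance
Checking the SI base units of each option:
  gravitational acceleration (g = GM/r²): m/s²  ✗
  heat (Q = mcΔT): kg·m²/s²  ✗
  electrical power (P = IV): kg·m²/s³  ✓ matches
  capacitance (C = Q/V): s⁴·A²/(kg·m²)  ✗

Only electrical power has units kg·m²/s³.

Answer: electrical power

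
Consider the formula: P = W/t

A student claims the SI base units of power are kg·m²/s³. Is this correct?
Units of each symbol in P = W/t:
  W (work): kg·m²/s²
  t (time): s  → in the denominator, contributes 1/s

Multiplying the contributions: [kg·m²/s²] · [1/s]
Adding exponents of each base unit: kg: 1, m: 2, s: -3
SI base units of power: kg·m²/s³

The claimed units kg·m²/s³ match the derived units, so the claim is correct.

Answer: Yes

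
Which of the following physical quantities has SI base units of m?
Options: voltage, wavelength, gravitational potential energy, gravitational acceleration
Checking the SI base units of each option:
  voltage (V = IR): kg·m²/(s³·A)  ✗
  wavelength (λ = v/f): m  ✓ matches
  gravitational potential energy (U = -GMm/r): kg·m²/s²  ✗
  gravitational acceleration (g = GM/r²): m/s²  ✗

Only wavelength has units m.

Answer: wavelength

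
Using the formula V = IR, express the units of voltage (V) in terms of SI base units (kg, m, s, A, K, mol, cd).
Units of each symbol in V = IR:
  I (current): A
  R (resistance, in ohms): kg·m²/(s³·A²)

Multiplying the contributions: [A] · [kg·m²/(s³·A²)]
Adding exponents of each base unit: kg: 1, m: 2, s: -3, A: -1
SI base units of voltage: kg·m²/(s³·A)

Answer: kg·m²/(s³·A)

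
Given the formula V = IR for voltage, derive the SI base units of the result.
Units of each symbol in V = IR:
  I (current): A
  R (resistance, in ohms): kg·m²/(s³·A²)

Multiplying the contributions: [A] · [kg·m²/(s³·A²)]
Adding exponents of each base unit: kg: 1, m: 2, s: -3, A: -1
SI base units of voltage: kg·m²/(s³·A)

Answer: kg·m²/(s³·A)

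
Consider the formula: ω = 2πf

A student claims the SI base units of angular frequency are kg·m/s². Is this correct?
Units of each symbol in ω = 2πf:
  f (frequency): 1/s
  The factor 2π is dimensionless.

Multiplying the contributions: [1/s]
Adding exponents of each base unit: s: -1
SI base units of angular frequency: 1/s

The claimed units kg·m/s² (exponents kg: 1, m: 1, s: -2) do not match the derived units 1/s (exponents s: -1), so the claim is incorrect.

Answer: No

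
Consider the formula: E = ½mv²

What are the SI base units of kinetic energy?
Units of each symbol in E = ½mv²:
  m (mass): kg
  v (speed): m/s  → to the power 2, contributes m²/s²
  The factor ½ is dimensionless.

Multiplying the contributions: [kg] · [m²/s²]
Adding exponents of each base unit: kg: 1, m: 2, s: -2
SI base units of kinetic energy: kg·m²/s²

Answer: kg·m²/s²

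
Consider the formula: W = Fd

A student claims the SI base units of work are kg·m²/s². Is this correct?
Units of each symbol in W = Fd:
  F (force): kg·m/s²
  d (displacement): m

Multiplying the contributions: [kg·m/s²] · [m]
Adding exponents of each base unit: kg: 1, m: 2, s: -2
SI base units of work: kg·m²/s²

The claimed units kg·m²/s² match the derived units, so the claim is correct.

Answer: Yes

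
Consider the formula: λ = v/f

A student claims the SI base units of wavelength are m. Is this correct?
Units of each symbol in λ = v/f:
  v (wave speed): m/s
  f (frequency): 1/s  → in the denominator, contributes s

Multiplying the contributions: [m/s] · [s]
Adding exponents of each base unit: m: 1
SI base units of wavelength: m

The claimed units m match the derived units, so the claim is correct.

Answer: Yes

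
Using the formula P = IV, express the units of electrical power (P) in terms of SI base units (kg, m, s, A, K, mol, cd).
Units of each symbol in P = IV:
  I (current): A
  V (voltage, in volts): kg·m²/(s³·A)

Multiplying the contributions: [A] · [kg·m²/(s³·A)]
Adding exponents of each base unit: kg: 1, m: 2, s: -3
SI base units of electrical power: kg·m²/s³

Answer: kg·m²/s³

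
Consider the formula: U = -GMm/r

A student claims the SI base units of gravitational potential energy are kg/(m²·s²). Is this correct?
Units of each symbol in U = -GMm/r:
  G (gravitational constant): m³/(kg·s²)
  M (mass): kg
  m (mass): kg
  r (distance): m  → in the denominator, contributes 1/m
  The minus sign does not affect the units.

Multiplying the contributions: [m³/(kg·s²)] · [kg] · [kg] · [1/m]
Adding exponents of each base unit: kg: 1, m: 2, s: -2
SI base units of gravitational potential energy: kg·m²/s²

The claimed units kg/(m²·s²) (exponents kg: 1, m: -2, s: -2) do not match the derived units kg·m²/s² (exponents kg: 1, m: 2, s: -2), so the claim is incorrect.

Answer: No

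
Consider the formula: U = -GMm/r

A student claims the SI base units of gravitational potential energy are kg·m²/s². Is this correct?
Units of each symbol in U = -GMm/r:
  G (gravitational constant): m³/(kg·s²)
  M (mass): kg
  m (mass): kg
  r (distance): m  → in the denominator, contributes 1/m
  The minus sign does not affect the units.

Multiplying the contributions: [m³/(kg·s²)] · [kg] · [kg] · [1/m]
Adding exponents of each base unit: kg: 1, m: 2, s: -2
SI base units of gravitational potential energy: kg·m²/s²

The claimed units kg·m²/s² match the derived units, so the claim is correct.

Answer: Yes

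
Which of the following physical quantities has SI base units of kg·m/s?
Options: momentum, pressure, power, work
Checking the SI base units of each option:
  momentum (p = mv): kg·m/s  ✓ matches
  pressure (P = F/A): kg/(m·s²)  ✗
  power (P = W/t): kg·m²/s³  ✗
  work (W = Fd): kg·m²/s²  ✗

Only momentum has units kg·m/s.

Answer: momentum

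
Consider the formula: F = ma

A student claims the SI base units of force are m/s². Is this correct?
Units of each symbol in F = ma:
  m (mass): kg
  a (acceleration): m/s²

Multiplying the contributions: [kg] · [m/s²]
Adding exponents of each base unit: kg: 1, m: 1, s: -2
SI base units of force: kg·m/s²

The claimed units m/s² (exponents m: 1, s: -2) do not match the derived units kg·m/s² (exponents kg: 1, m: 1, s: -2), so the claim is incorrect.

Answer: No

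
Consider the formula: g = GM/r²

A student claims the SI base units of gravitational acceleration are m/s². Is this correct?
Units of each symbol in g = GM/r²:
  G (gravitational constant): m³/(kg·s²)
  M (mass): kg
  r (distance): m  → to the power 2 in the denominator, contributes 1/m²

Multiplying the contributions: [m³/(kg·s²)] · [kg] · [1/m²]
Adding exponents of each base unit: m: 1, s: -2
SI base units of gravitational acceleration: m/s²

The claimed units m/s² match the derived units, so the claim is correct.

Answer: Yes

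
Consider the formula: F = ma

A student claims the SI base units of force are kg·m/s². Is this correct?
Units of each symbol in F = ma:
  m (mass): kg
  a (acceleration): m/s²

Multiplying the contributions: [kg] · [m/s²]
Adding exponents of each base unit: kg: 1, m: 1, s: -2
SI base units of force: kg·m/s²

The claimed units kg·m/s² match the derived units, so the claim is correct.

Answer: Yes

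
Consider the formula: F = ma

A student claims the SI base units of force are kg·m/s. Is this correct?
Units of each symbol in F = ma:
  m (mass): kg
  a (acceleration): m/s²

Multiplying the contributions: [kg] · [m/s²]
Adding exponents of each base unit: kg: 1, m: 1, s: -2
SI base units of force: kg·m/s²

The claimed units kg·m/s (exponents kg: 1, m: 1, s: -1) do not match the derived units kg·m/s² (exponents kg: 1, m: 1, s: -2), so the claim is incorrect.

Answer: No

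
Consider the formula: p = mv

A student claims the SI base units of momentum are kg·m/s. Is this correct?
Units of each symbol in p = mv:
  m (mass): kg
  v (velocity): m/s

Multiplying the contributions: [kg] · [m/s]
Adding exponents of each base unit: kg: 1, m: 1, s: -1
SI base units of momentum: kg·m/s

The claimed units kg·m/s match the derived units, so the claim is correct.

Answer: Yes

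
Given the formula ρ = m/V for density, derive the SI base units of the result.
Units of each symbol in ρ = m/V:
  m (mass): kg
  V (volume): m³  → in the denominator, contributes 1/m³

Multiplying the contributions: [kg] · [1/m³]
Adding exponents of each base unit: kg: 1, m: -3
SI base units of density: kg/m³

Answer: kg/m³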